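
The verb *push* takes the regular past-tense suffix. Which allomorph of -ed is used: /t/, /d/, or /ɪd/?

The stem *push* ends in a voiceless consonant other than /t/.
The -ed suffix is realized as /ɪd/ after /t, d/; as /t/ after other voiceless consonants; and as /d/ after other voiced sounds.
So -ed on *push* is pronounced /t/.

/t/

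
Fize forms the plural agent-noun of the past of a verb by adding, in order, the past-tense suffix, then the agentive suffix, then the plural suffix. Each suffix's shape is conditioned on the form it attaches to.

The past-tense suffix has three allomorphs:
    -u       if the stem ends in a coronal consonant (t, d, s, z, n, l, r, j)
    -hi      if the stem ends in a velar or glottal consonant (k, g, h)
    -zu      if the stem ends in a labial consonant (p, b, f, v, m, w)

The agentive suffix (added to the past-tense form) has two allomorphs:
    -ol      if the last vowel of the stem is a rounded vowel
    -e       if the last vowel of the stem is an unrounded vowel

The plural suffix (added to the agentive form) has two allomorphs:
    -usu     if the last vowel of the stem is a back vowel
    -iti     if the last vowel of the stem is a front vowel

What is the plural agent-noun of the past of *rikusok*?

The final consonant of *rikusok* is /k/, which is velar/glottal, so the past-tense suffix is -hi, giving *rikusokhi*.
The last vowel of the past-tense form *rikusokhi* is /i/, which is an unrounded vowel, so the agentive suffix is -e, giving *rikusokhie*.
The last vowel of the agentive form *rikusokhie* is /e/, which is a front vowel, so the plural suffix is -iti, giving *rikusokhieiti*.

rikusokhieiti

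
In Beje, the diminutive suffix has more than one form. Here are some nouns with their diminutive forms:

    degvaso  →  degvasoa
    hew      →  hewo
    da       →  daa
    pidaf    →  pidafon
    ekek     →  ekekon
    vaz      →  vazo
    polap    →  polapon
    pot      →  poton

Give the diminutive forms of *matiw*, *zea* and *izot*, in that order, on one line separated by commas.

matiwo, zeaa, izoton

The suffix is conditioned by the final sound: -on when the stem ends in a voiceless consonant (*pidaf*, *ekek*, *polap*, *pot*); -o when the stem ends in a voiced consonant (*hew*, *vaz*); -a when the stem ends in a vowel (*degvaso*, *da*).
The final sound of *matiw* is /w/, which is a voiced consonant, so the suffix is -o, giving *matiwo*.
Since the final sound of *zea* is /a/ (a vowel), it takes -a, giving *zeaa*.
The final sound of *izot* is /t/, which is a voiceless consonant, so the suffix is -on, giving *izoton*.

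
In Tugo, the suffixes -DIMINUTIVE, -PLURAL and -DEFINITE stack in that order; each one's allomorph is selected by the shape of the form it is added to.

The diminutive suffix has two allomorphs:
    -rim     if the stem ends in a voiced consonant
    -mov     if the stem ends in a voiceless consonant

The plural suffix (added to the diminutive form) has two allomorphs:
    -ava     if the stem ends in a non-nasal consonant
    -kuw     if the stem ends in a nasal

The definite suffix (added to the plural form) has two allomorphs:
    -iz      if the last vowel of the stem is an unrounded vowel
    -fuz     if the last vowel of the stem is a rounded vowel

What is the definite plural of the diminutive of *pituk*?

The final consonant of *pituk* is /k/, which is voiceless, so the diminutive suffix is -mov, giving *pitukmov*.
The diminutive form *pitukmov* — final consonant /v/ (non-nasal) → -ava → *pitukmovava*.
Since the last vowel of the plural form *pitukmovava* is /a/ (an unrounded vowel), it takes -iz, giving *pitukmovavaiz*.

pitukmovavaiz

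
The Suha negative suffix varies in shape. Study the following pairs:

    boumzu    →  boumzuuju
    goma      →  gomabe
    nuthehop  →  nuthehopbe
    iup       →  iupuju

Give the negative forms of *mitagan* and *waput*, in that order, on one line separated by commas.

The suffix is conditioned by the last vowel: -uju when the last vowel of the stem is a high vowel (*boumzu*, *iup*); -be when the last vowel of the stem is a non-high vowel (*goma*, *nuthehop*).
*mitagan* — last vowel /a/ (a non-high vowel) → -be → *mitaganbe*.
The last vowel of *waput* is /u/, which is a high vowel, so the suffix is -uju, giving *waputuju*.

mitaganbe, waputuju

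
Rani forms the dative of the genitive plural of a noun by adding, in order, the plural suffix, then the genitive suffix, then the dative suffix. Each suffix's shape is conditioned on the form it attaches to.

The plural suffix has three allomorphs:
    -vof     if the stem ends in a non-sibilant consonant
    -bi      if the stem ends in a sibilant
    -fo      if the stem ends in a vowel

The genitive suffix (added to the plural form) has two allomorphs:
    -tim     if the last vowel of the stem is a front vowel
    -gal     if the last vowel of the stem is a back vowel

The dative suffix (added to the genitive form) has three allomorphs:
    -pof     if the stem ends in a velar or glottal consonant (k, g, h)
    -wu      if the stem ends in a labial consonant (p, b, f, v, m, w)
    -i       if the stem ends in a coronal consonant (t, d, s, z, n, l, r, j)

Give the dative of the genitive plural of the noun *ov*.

ovvofgali

*ov*: final sound = /v/, a non-sibilant consonant → -vof → *ovvof*.
Since the last vowel of the plural form *ovvof* is /o/ (a back vowel), it takes -gal, giving *ovvofgal*.
The final consonant of the genitive form *ovvofgal* is /l/, which is coronal, so the dative suffix is -i, giving *ovvofgali*.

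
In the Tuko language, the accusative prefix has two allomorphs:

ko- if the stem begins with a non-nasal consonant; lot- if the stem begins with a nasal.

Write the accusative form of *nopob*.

The first consonant of *nopob* is /n/, which is a nasal, so the prefix is lot-, giving *lotnopob*.

lotnopob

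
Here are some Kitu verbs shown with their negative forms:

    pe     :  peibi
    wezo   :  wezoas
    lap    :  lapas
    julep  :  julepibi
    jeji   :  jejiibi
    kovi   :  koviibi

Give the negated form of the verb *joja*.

jojaas

The alternation tracks the last vowel of the stem — -ibi when the last vowel of the stem is a front vowel (*pe*, *julep*, *jeji*, *kovi*); -as when the last vowel of the stem is a back vowel (*wezo*, *lap*).
*joja* — last vowel /a/ (a back vowel) → -as → *jojaas*.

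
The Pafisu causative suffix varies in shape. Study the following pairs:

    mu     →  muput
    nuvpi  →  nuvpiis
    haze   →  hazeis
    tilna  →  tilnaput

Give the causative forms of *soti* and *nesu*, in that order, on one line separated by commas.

sotiis, nesuput

Looking at the last vowel of each stem: -is when the last vowel of the stem is a front vowel (*nuvpi*, *haze*); -put when the last vowel of the stem is a back vowel (*mu*, *tilna*).
Since the last vowel of *soti* is /i/ (a front vowel), it takes -is, giving *sotiis*.
*nesu*: last vowel = /u/, a back vowel → -put → *nesuput*.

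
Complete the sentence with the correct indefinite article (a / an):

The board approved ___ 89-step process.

The indefinite article is chosen by the initial *sound* of the following word, not its spelling.
The number *89* is spoken "eighty-…", beginning with /ˈeɪti/ — a vowel sound.
So the article is *an*: The board approved an 89-step process.

an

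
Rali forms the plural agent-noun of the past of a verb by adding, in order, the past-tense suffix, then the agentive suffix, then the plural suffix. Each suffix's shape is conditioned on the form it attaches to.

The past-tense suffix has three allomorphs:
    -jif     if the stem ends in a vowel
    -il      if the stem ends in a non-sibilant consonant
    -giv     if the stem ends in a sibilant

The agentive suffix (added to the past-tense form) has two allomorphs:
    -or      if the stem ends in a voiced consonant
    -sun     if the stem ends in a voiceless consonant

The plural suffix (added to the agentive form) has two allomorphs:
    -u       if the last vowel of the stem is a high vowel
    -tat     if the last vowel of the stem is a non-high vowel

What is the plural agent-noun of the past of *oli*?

The final sound of *oli* is /i/, which is a vowel, so the past-tense suffix is -jif, giving *olijif*.
The past-tense form *olijif* — final consonant /f/ (voiceless) → -sun → *olijifsun*.
The agentive form *olijifsun* — last vowel /u/ (a high vowel) → -u → *olijifsunu*.

olijifsunu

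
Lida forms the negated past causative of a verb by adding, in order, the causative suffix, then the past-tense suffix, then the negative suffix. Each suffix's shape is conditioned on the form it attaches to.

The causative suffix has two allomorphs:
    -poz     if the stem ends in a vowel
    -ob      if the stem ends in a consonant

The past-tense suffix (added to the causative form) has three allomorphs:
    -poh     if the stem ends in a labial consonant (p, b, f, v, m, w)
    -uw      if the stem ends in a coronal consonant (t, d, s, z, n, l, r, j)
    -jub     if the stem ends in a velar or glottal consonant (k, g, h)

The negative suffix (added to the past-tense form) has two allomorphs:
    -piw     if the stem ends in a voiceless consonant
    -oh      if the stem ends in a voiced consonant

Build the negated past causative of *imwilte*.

imwiltepozuwoh

Since the final sound of *imwilte* is /e/ (a vowel), it takes -poz, giving *imwiltepoz*.
The final consonant of the causative form *imwiltepoz* is /z/, which is coronal, so the past-tense suffix is -uw, giving *imwiltepozuw*.
The past-tense form *imwiltepozuw* — final consonant /w/ (voiced) → -oh → *imwiltepozuwoh*.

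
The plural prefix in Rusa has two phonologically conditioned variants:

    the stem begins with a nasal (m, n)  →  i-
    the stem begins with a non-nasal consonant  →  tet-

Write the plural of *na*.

The first consonant of *na* is /n/, which is a nasal, so the prefix is i-, giving *ina*.

ina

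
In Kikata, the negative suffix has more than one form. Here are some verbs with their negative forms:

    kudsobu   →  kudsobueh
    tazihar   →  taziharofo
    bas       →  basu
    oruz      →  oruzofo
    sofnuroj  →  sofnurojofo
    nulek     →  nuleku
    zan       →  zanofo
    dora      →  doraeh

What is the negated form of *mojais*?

mojaisu

The pattern is voicing of the final sound: -u when the stem ends in a voiceless consonant (*bas*, *nulek*); -ofo when the stem ends in a voiced consonant (*tazihar*, *oruz*, *sofnuroj*, *zan*); -eh when the stem ends in a vowel (*kudsobu*, *dora*).
The final sound of *mojais* is /s/, which is a voiceless consonant, so the suffix is -u, giving *mojaisu*.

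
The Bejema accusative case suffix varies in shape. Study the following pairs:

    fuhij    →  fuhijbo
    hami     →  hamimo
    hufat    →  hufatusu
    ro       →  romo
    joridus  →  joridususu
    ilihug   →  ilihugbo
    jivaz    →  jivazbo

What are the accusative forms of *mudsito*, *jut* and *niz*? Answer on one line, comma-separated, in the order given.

The pattern is voicing of the final sound: -usu when the stem ends in a voiceless consonant (*hufat*, *joridus*); -bo when the stem ends in a voiced consonant (*fuhij*, *ilihug*, *jivaz*); -mo when the stem ends in a vowel (*hami*, *ro*).
Since the final sound of *mudsito* is /o/ (a vowel), it takes -mo, giving *mudsitomo*.
Since the final sound of *jut* is /t/ (a voiceless consonant), it takes -usu, giving *jutusu*.
Since the final sound of *niz* is /z/ (a voiced consonant), it takes -bo, giving *nizbo*.

mudsitomo, jutusu, nizbo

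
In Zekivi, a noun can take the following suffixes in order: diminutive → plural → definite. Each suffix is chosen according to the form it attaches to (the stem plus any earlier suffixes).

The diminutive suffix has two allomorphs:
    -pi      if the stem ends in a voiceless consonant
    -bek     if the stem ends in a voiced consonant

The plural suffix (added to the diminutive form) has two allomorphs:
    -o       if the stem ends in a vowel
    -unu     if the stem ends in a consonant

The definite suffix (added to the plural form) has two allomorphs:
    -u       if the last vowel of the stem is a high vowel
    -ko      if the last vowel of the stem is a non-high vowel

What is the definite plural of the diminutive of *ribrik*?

ribrikpioko

*ribrik*: final consonant = /k/, voiceless → -pi → *ribrikpi*.
The final sound of the diminutive form *ribrikpi* is /i/, which is a vowel, so the plural suffix is -o, giving *ribrikpio*.
Since the last vowel of the plural form *ribrikpio* is /o/ (a non-high vowel), it takes -ko, giving *ribrikpioko*.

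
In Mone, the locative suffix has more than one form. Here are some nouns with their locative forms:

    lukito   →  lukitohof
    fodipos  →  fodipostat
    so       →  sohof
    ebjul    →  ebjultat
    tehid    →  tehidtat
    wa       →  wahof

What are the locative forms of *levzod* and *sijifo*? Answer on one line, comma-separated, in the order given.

levzodtat, sijifohof

Looking at the final sound of each stem: -tat when the stem ends in a consonant (*fodipos*, *ebjul*, *tehid*); -hof when the stem ends in a vowel (*lukito*, *so*, *wa*).
The final sound of *levzod* is /d/, which is a consonant, so the suffix is -tat, giving *levzodtat*.
*sijifo* — final sound /o/ (a vowel) → -hof → *sijifohof*.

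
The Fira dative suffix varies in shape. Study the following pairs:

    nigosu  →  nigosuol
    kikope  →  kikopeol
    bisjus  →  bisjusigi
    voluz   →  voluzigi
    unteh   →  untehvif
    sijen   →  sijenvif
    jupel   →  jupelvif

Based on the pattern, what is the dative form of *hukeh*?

The alternation tracks the final sound of the stem — -igi when the stem ends in a sibilant (*bisjus*, *voluz*); -vif when the stem ends in a non-sibilant consonant (*unteh*, *sijen*, *jupel*); -ol when the stem ends in a vowel (*nigosu*, *kikope*).
*hukeh* — final sound /h/ (a non-sibilant consonant) → -vif → *hukehvif*.

hukehvif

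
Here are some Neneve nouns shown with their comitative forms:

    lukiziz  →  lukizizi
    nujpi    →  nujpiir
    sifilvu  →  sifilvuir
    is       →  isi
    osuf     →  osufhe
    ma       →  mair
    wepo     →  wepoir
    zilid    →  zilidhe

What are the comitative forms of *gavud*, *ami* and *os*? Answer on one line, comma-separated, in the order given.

Looking at the final sound of each stem: -i when the stem ends in a sibilant (*lukiziz*, *is*); -he when the stem ends in a non-sibilant consonant (*osuf*, *zilid*); -ir when the stem ends in a vowel (*nujpi*, *sifilvu*, *ma*, *wepo*).
Since the final sound of *gavud* is /d/ (a non-sibilant consonant), it takes -he, giving *gavudhe*.
Since the final sound of *ami* is /i/ (a vowel), it takes -ir, giving *amiir*.
*os* — final sound /s/ (a sibilant) → -i → *osi*.

gavudhe, amiir, osi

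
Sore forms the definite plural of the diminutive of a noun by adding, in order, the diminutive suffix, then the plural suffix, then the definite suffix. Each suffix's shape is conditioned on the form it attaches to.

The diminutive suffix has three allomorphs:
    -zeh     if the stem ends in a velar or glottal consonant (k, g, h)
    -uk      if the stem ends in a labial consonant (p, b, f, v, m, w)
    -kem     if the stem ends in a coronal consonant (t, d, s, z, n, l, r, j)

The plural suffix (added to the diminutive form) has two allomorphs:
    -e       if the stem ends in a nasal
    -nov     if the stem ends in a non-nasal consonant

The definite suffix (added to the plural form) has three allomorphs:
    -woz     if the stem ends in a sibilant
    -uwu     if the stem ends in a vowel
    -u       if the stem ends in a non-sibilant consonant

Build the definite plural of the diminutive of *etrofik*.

*etrofik*: final consonant = /k/, velar/glottal → -zeh → *etrofikzeh*.
The diminutive form *etrofikzeh*: final consonant = /h/, non-nasal → -nov → *etrofikzehnov*.
The final sound of the plural form *etrofikzehnov* is /v/, which is a non-sibilant consonant, so the definite suffix is -u, giving *etrofikzehnovu*.

etrofikzehnovu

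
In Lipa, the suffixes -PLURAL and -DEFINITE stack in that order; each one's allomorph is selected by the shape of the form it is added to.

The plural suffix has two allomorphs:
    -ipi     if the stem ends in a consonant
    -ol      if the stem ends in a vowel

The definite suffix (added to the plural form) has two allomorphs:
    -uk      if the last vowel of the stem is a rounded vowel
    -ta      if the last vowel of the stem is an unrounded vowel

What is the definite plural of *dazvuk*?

The final sound of *dazvuk* is /k/, which is a consonant, so the plural suffix is -ipi, giving *dazvukipi*.
Since the last vowel of the plural form *dazvukipi* is /i/ (an unrounded vowel), it takes -ta, giving *dazvukipita*.

dazvukipita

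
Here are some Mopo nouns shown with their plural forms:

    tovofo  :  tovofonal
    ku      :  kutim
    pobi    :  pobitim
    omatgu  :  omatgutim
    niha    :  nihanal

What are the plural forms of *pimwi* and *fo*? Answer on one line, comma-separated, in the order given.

The alternation tracks the last vowel of the stem — -tim when the last vowel of the stem is a high vowel (*ku*, *pobi*, *omatgu*); -nal when the last vowel of the stem is a non-high vowel (*tovofo*, *niha*).
*pimwi*: last vowel = /i/, a high vowel → -tim → *pimwitim*.
The last vowel of *fo* is /o/, which is a non-high vowel, so the suffix is -nal, giving *fonal*.

pimwitim, fonal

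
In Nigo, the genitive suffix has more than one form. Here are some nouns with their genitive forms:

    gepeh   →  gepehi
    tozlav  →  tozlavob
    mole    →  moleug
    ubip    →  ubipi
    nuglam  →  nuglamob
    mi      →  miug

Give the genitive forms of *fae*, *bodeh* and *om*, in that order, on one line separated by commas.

The alternation tracks the final sound of the stem — -i when the stem ends in a voiceless consonant (*gepeh*, *ubip*); -ob when the stem ends in a voiced consonant (*tozlav*, *nuglam*); -ug when the stem ends in a vowel (*mole*, *mi*).
*fae*: final sound = /e/, a vowel → -ug → *faeug*.
Since the final sound of *bodeh* is /h/ (a voiceless consonant), it takes -i, giving *bodehi*.
*om* — final sound /m/ (a voiced consonant) → -ob → *omob*.

faeug, bodehi, omob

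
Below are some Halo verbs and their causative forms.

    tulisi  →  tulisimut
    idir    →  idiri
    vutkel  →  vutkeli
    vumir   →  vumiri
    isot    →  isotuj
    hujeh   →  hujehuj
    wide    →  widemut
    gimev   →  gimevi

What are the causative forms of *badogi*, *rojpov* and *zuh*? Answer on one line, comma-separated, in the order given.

The alternation tracks the final sound of the stem — -uj when the stem ends in a voiceless consonant (*isot*, *hujeh*); -i when the stem ends in a voiced consonant (*idir*, *vutkel*, *vumir*, *gimev*); -mut when the stem ends in a vowel (*tulisi*, *wide*).
*badogi* — final sound /i/ (a vowel) → -mut → *badogimut*.
*rojpov*: final sound = /v/, a voiced consonant → -i → *rojpovi*.
*zuh*: final sound = /h/, a voiceless consonant → -uj → *zuhuj*.

badogimut, rojpovi, zuhuj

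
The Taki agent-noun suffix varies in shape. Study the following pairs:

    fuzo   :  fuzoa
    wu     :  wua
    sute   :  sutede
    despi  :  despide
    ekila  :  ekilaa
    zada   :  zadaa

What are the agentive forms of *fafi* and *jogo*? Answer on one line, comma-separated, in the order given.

fafide, jogoa

The pattern is front/back vowel harmony: -de when the last vowel of the stem is a front vowel (*sute*, *despi*); -a when the last vowel of the stem is a back vowel (*fuzo*, *wu*, *ekila*, *zada*).
*fafi*: last vowel = /i/, a front vowel → -de → *fafide*.
*jogo*: last vowel = /o/, a back vowel → -a → *jogoa*.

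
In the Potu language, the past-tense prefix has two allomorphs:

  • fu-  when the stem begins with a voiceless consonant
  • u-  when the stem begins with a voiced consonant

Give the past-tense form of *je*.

*je* — first consonant /j/ (voiced) → u- → *uje*.

uje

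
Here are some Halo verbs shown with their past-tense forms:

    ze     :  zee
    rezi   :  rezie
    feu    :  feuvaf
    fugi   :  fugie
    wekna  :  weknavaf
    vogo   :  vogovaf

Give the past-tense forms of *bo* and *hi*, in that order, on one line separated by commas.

bovaf, hie

Looking at the last vowel of each stem: -e when the last vowel of the stem is a front vowel (*ze*, *rezi*, *fugi*); -vaf when the last vowel of the stem is a back vowel (*feu*, *wekna*, *vogo*).
*bo*: last vowel = /o/, a back vowel → -vaf → *bovaf*.
*hi* — last vowel /i/ (a front vowel) → -e → *hie*.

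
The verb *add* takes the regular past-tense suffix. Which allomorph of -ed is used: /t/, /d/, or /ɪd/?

The stem *add* ends in /t/ or /d/.
The -ed suffix is realized as /ɪd/ after /t, d/; as /t/ after other voiceless consonants; and as /d/ after other voiced sounds.
So -ed on *add* is pronounced /ɪd/.

/ɪd/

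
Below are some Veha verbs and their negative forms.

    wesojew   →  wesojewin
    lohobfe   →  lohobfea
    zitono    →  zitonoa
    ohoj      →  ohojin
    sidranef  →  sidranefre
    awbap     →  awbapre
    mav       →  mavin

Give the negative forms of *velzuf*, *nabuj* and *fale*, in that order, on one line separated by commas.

velzufre, nabujin, falea

The suffix is conditioned by the final sound: -re when the stem ends in a voiceless consonant (*sidranef*, *awbap*); -in when the stem ends in a voiced consonant (*wesojew*, *ohoj*, *mav*); -a when the stem ends in a vowel (*lohobfe*, *zitono*).
*velzuf*: final sound = /f/, a voiceless consonant → -re → *velzufre*.
*nabuj* — final sound /j/ (a voiced consonant) → -in → *nabujin*.
Since the final sound of *fale* is /e/ (a vowel), it takes -a, giving *falea*.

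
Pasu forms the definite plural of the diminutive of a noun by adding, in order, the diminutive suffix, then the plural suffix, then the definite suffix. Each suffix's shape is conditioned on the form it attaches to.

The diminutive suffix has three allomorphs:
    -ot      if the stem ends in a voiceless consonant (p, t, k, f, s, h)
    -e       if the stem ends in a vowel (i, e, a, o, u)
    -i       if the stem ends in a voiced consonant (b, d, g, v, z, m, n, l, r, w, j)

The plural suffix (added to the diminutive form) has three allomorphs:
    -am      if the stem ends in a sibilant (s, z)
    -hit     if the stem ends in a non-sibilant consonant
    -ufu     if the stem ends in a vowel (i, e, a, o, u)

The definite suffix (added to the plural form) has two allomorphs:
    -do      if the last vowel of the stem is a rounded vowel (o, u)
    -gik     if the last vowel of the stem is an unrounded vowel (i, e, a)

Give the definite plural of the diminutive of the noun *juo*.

*juo*: final sound = /o/, a vowel → -e → *juoe*.
The diminutive form *juoe*: final sound = /e/, a vowel → -ufu → *juoeufu*.
The plural form *juoeufu*: last vowel = /u/, a rounded vowel → -do → *juoeufudo*.

juoeufudo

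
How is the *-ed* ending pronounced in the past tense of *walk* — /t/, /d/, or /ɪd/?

/t/

The stem *walk* ends in a voiceless consonant other than /t/.
The -ed suffix is realized as /ɪd/ after /t, d/; as /t/ after other voiceless consonants; and as /d/ after other voiced sounds.
So -ed on *walk* is pronounced /t/.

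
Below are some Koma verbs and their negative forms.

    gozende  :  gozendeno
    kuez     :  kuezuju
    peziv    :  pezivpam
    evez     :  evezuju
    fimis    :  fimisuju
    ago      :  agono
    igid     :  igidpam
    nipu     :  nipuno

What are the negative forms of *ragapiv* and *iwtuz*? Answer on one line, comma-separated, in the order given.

Looking at the final sound of each stem: -uju when the stem ends in a sibilant (*kuez*, *evez*, *fimis*); -pam when the stem ends in a non-sibilant consonant (*peziv*, *igid*); -no when the stem ends in a vowel (*gozende*, *ago*, *nipu*).
The final sound of *ragapiv* is /v/, which is a non-sibilant consonant, so the suffix is -pam, giving *ragapivpam*.
*iwtuz*: final sound = /z/, a sibilant → -uju → *iwtuzuju*.

ragapivpam, iwtuzuju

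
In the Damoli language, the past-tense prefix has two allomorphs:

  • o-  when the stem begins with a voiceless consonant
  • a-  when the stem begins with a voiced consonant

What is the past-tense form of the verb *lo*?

Since the first consonant of *lo* is /l/ (voiced), it takes a-, giving *alo*.

alo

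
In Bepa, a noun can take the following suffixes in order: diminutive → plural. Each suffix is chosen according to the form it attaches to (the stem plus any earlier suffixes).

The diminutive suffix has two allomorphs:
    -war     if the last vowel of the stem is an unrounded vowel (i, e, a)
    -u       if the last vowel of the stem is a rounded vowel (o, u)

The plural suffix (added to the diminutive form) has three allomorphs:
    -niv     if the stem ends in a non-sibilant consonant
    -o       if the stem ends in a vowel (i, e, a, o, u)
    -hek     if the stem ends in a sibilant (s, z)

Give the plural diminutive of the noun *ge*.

*ge*: last vowel = /e/, an unrounded vowel → -war → *gewar*.
The final sound of the diminutive form *gewar* is /r/, which is a non-sibilant consonant, so the plural suffix is -niv, giving *gewarniv*.

gewarniv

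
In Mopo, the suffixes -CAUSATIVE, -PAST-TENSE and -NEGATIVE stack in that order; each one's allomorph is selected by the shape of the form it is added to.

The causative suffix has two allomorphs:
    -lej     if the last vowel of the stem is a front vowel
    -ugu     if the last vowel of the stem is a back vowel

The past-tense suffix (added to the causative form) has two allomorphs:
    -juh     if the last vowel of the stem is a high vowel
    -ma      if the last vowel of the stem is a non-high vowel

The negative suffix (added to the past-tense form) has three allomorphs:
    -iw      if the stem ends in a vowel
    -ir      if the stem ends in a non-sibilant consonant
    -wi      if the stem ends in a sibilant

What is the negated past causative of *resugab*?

*resugab* — last vowel /a/ (a back vowel) → -ugu → *resugabugu*.
Since the last vowel of the causative form *resugabugu* is /u/ (a high vowel), it takes -juh, giving *resugabugujuh*.
The final sound of the past-tense form *resugabugujuh* is /h/, which is a non-sibilant consonant, so the negative suffix is -ir, giving *resugabugujuhir*.

resugabugujuhir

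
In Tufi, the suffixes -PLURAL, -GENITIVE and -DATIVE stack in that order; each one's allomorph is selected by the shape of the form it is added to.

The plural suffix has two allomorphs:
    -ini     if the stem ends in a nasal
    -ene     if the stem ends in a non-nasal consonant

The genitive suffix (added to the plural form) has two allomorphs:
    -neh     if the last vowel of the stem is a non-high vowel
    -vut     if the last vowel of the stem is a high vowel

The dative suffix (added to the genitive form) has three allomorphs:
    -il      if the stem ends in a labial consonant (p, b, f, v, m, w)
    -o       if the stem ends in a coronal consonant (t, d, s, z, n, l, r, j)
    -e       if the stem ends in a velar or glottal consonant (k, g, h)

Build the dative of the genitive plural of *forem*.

*forem* — final consonant /m/ (a nasal) → -ini → *foremini*.
Since the last vowel of the plural form *foremini* is /i/ (a high vowel), it takes -vut, giving *foreminivut*.
The genitive form *foreminivut* — final consonant /t/ (coronal) → -o → *foreminivuto*.

foreminivuto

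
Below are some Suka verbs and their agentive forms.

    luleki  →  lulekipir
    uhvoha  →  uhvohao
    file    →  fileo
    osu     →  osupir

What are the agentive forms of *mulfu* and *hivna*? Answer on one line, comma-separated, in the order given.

mulfupir, hivnao

The alternation tracks the last vowel of the stem — -pir when the last vowel of the stem is a high vowel (*luleki*, *osu*); -o when the last vowel of the stem is a non-high vowel (*uhvoha*, *file*).
*mulfu*: last vowel = /u/, a high vowel → -pir → *mulfupir*.
Since the last vowel of *hivna* is /a/ (a non-high vowel), it takes -o, giving *hivnao*.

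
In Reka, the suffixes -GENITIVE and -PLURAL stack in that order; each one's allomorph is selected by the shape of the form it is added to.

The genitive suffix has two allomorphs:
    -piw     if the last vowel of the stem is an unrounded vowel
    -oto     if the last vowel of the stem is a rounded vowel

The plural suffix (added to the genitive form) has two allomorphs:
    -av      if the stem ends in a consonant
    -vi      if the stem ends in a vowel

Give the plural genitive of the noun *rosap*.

rosappiwav

*rosap*: last vowel = /a/, an unrounded vowel → -piw → *rosappiw*.
Since the final sound of the genitive form *rosappiw* is /w/ (a consonant), it takes -av, giving *rosappiwav*.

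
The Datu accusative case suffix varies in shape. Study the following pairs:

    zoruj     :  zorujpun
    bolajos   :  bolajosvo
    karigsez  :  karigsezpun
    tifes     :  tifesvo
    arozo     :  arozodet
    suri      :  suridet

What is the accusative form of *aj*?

The alternation tracks the final sound of the stem — -vo when the stem ends in a voiceless consonant (*bolajos*, *tifes*); -pun when the stem ends in a voiced consonant (*zoruj*, *karigsez*); -det when the stem ends in a vowel (*arozo*, *suri*).
The final sound of *aj* is /j/, which is a voiced consonant, so the suffix is -pun, giving *ajpun*.

ajpun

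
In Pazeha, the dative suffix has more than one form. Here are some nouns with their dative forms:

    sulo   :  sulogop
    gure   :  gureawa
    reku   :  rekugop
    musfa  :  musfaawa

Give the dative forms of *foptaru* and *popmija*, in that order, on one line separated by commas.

The alternation tracks the last vowel of the stem — -gop when the last vowel of the stem is a rounded vowel (*sulo*, *reku*); -awa when the last vowel of the stem is an unrounded vowel (*gure*, *musfa*).
The last vowel of *foptaru* is /u/, which is a rounded vowel, so the suffix is -gop, giving *foptarugop*.
Since the last vowel of *popmija* is /a/ (an unrounded vowel), it takes -awa, giving *popmijaawa*.

foptarugop, popmijaawa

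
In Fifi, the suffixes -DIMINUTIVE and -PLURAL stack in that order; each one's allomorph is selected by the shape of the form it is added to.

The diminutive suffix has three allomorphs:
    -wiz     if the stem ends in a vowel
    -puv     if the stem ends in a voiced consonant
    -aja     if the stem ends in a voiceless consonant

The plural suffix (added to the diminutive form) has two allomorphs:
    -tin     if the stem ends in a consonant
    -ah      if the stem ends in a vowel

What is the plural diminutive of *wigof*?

The final sound of *wigof* is /f/, which is a voiceless consonant, so the diminutive suffix is -aja, giving *wigofaja*.
Since the final sound of the diminutive form *wigofaja* is /a/ (a vowel), it takes -ah, giving *wigofajaah*.

wigofajaah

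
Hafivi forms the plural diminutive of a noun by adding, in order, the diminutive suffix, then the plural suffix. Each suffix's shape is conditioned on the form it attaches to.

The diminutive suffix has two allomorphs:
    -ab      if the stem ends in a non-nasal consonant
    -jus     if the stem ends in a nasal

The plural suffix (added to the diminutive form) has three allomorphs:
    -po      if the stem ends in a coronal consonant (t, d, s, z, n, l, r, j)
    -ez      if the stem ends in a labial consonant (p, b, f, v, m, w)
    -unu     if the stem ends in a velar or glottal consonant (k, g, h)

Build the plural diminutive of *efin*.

Since the final consonant of *efin* is /n/ (a nasal), it takes -jus, giving *efinjus*.
Since the final consonant of the diminutive form *efinjus* is /s/ (coronal), it takes -po, giving *efinjuspo*.

efinjuspo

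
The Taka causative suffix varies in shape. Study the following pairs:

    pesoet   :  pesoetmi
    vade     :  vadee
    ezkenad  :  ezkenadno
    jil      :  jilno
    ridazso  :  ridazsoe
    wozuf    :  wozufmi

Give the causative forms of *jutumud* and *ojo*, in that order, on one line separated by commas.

The pattern is voicing of the final sound: -mi when the stem ends in a voiceless consonant (*pesoet*, *wozuf*); -no when the stem ends in a voiced consonant (*ezkenad*, *jil*); -e when the stem ends in a vowel (*vade*, *ridazso*).
*jutumud*: final sound = /d/, a voiced consonant → -no → *jutumudno*.
*ojo* — final sound /o/ (a vowel) → -e → *ojoe*.

jutumudno, ojoe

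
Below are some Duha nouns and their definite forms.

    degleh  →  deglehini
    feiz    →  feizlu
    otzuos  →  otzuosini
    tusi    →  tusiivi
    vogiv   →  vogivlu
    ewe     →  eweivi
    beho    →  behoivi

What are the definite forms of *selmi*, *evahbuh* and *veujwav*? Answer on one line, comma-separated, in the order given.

selmiivi, evahbuhini, veujwavlu

Looking at the final sound of each stem: -ini when the stem ends in a voiceless consonant (*degleh*, *otzuos*); -lu when the stem ends in a voiced consonant (*feiz*, *vogiv*); -ivi when the stem ends in a vowel (*tusi*, *ewe*, *beho*).
Since the final sound of *selmi* is /i/ (a vowel), it takes -ivi, giving *selmiivi*.
The final sound of *evahbuh* is /h/, which is a voiceless consonant, so the suffix is -ini, giving *evahbuhini*.
The final sound of *veujwav* is /v/, which is a voiced consonant, so the suffix is -lu, giving *veujwavlu*.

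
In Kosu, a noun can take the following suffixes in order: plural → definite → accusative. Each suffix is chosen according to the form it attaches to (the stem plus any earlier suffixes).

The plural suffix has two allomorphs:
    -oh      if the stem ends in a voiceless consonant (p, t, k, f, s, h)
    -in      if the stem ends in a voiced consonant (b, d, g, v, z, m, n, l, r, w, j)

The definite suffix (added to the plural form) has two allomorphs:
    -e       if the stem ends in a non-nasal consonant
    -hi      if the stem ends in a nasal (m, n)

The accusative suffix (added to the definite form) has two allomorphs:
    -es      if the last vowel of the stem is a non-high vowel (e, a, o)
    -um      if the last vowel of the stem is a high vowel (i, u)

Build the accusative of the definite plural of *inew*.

*inew*: final consonant = /w/, voiced → -in → *inewin*.
The final consonant of the plural form *inewin* is /n/, which is a nasal, so the definite suffix is -hi, giving *inewinhi*.
Since the last vowel of the definite form *inewinhi* is /i/ (a high vowel), it takes -um, giving *inewinhium*.

inewinhium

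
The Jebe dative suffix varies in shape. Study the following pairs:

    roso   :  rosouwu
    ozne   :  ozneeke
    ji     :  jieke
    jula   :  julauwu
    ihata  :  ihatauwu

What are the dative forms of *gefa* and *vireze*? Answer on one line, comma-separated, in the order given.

Looking at the last vowel of each stem: -eke when the last vowel of the stem is a front vowel (*ozne*, *ji*); -uwu when the last vowel of the stem is a back vowel (*roso*, *jula*, *ihata*).
The last vowel of *gefa* is /a/, which is a back vowel, so the suffix is -uwu, giving *gefauwu*.
*vireze*: last vowel = /e/, a front vowel → -eke → *virezeeke*.

gefauwu, virezeeke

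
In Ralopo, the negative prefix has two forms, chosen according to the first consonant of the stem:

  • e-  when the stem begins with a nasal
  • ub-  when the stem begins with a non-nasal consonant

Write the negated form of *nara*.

Since the first consonant of *nara* is /n/ (a nasal), it takes e-, giving *enara*.

enara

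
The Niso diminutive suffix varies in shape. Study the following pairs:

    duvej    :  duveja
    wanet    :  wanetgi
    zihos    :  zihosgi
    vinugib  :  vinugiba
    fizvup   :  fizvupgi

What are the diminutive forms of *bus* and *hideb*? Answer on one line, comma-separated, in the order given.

The suffix is conditioned by the final consonant: -gi when the stem ends in a voiceless consonant (*wanet*, *zihos*, *fizvup*); -a when the stem ends in a voiced consonant (*duvej*, *vinugib*).
The final consonant of *bus* is /s/, which is voiceless, so the suffix is -gi, giving *busgi*.
*hideb*: final consonant = /b/, voiced → -a → *hideba*.

busgi, hideba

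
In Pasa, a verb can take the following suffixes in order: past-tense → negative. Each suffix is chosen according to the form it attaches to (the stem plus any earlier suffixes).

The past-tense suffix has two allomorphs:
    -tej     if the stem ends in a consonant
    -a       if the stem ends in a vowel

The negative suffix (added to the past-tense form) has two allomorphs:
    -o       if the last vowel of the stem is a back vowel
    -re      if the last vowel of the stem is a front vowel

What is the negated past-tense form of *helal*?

helaltejre

The final sound of *helal* is /l/, which is a consonant, so the past-tense suffix is -tej, giving *helaltej*.
The past-tense form *helaltej* — last vowel /e/ (a front vowel) → -re → *helaltejre*.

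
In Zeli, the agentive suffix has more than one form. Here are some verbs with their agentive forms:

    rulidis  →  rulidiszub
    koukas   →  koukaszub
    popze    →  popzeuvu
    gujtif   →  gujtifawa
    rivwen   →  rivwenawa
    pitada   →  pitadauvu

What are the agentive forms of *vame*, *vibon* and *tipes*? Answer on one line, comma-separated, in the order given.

The suffix is conditioned by the final sound: -zub when the stem ends in a sibilant (*rulidis*, *koukas*); -awa when the stem ends in a non-sibilant consonant (*gujtif*, *rivwen*); -uvu when the stem ends in a vowel (*popze*, *pitada*).
*vame* — final sound /e/ (a vowel) → -uvu → *vameuvu*.
Since the final sound of *vibon* is /n/ (a non-sibilant consonant), it takes -awa, giving *vibonawa*.
*tipes*: final sound = /s/, a sibilant → -zub → *tipeszub*.

vameuvu, vibonawa, tipeszub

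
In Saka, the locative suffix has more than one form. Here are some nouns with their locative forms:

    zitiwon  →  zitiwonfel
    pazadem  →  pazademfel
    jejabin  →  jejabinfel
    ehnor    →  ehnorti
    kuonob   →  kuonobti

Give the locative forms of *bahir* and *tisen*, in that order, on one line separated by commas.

Looking at the final consonant of each stem: -fel when the stem ends in a nasal (*zitiwon*, *pazadem*, *jejabin*); -ti when the stem ends in a non-nasal consonant (*ehnor*, *kuonob*).
The final consonant of *bahir* is /r/, which is non-nasal, so the suffix is -ti, giving *bahirti*.
Since the final consonant of *tisen* is /n/ (a nasal), it takes -fel, giving *tisenfel*.

bahirti, tisenfel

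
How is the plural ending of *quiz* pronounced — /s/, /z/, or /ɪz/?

/ɪz/

The stem *quiz* ends in a sibilant (/s, z, ʃ, ʒ, tʃ, dʒ/).
The plural suffix surfaces as /ɪz/ after sibilants, /s/ after other voiceless consonants, and /z/ after other voiced sounds.
So the plural -s on *quiz* is pronounced /ɪz/.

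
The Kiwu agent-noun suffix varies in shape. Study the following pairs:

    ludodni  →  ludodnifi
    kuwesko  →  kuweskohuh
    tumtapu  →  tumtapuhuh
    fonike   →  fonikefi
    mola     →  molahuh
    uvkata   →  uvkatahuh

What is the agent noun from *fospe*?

The pattern is front/back vowel harmony: -fi when the last vowel of the stem is a front vowel (*ludodni*, *fonike*); -huh when the last vowel of the stem is a back vowel (*kuwesko*, *tumtapu*, *mola*, *uvkata*).
The last vowel of *fospe* is /e/, which is a front vowel, so the suffix is -fi, giving *fospefi*.

fospefi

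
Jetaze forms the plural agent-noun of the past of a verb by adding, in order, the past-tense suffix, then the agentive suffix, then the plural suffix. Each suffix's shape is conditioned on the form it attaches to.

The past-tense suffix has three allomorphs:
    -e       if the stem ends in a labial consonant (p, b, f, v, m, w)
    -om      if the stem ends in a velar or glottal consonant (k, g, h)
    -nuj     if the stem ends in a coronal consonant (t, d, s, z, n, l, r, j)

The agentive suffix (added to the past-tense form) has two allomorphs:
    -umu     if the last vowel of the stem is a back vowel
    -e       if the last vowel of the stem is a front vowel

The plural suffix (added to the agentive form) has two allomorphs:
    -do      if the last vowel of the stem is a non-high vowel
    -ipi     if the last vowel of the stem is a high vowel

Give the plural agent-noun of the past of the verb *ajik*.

ajikomumuipi

The final consonant of *ajik* is /k/, which is velar/glottal, so the past-tense suffix is -om, giving *ajikom*.
The last vowel of the past-tense form *ajikom* is /o/, which is a back vowel, so the agentive suffix is -umu, giving *ajikomumu*.
The last vowel of the agentive form *ajikomumu* is /u/, which is a high vowel, so the plural suffix is -ipi, giving *ajikomumuipi*.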